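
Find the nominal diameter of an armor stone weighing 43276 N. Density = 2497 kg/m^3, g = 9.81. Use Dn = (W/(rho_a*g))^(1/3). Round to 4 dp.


V = W / (rho_a * g)
V = 43276 / (2497 * 9.81)
V = 43276 / 24495.57
V = 1.766687 m^3
Dn = V^(1/3) = 1.766687^(1/3)
Dn = 1.2089 m

1.2089


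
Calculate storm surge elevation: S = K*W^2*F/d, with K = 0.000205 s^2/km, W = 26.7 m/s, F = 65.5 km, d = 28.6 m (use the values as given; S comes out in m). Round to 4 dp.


S = K * W^2 * F / d
W^2 = 26.7^2 = 712.89
S = 0.000205 * 712.89 * 65.5 / 28.6
Numerator = 0.000205 * 712.89 * 65.5 = 9.572330
S = 9.572330 / 28.6 = 0.3347 m

0.3347


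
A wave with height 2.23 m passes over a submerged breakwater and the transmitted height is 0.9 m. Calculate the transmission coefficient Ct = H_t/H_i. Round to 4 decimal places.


Ct = H_t / H_i
Ct = 0.9 / 2.23
Ct = 0.4036

0.4036


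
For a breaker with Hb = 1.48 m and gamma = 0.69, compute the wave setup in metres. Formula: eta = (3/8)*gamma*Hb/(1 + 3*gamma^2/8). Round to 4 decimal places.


eta = (3/8) * gamma * Hb / (1 + 3*gamma^2/8)
Numerator = (3/8) * 0.69 * 1.48 = 0.382950
Denominator = 1 + 3*0.69^2/8 = 1 + 0.178538 = 1.178538
eta = 0.382950 / 1.178538
eta = 0.3249 m

0.3249


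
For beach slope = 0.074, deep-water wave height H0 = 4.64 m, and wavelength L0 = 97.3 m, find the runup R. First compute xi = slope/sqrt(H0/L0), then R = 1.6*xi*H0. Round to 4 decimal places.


xi = slope / sqrt(H0/L0)
H0/L0 = 4.64/97.3 = 0.047688
sqrt(0.047688) = 0.218375
xi = 0.074 / 0.218375 = 0.338867
R = 1.6 * xi * H0 = 1.6 * 0.338867 * 4.64
R = 2.5157 m

2.5157


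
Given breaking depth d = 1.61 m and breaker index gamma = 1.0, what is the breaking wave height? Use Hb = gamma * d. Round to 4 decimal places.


Hb = gamma * d
Hb = 1.0 * 1.61
Hb = 1.6100 m

1.6100


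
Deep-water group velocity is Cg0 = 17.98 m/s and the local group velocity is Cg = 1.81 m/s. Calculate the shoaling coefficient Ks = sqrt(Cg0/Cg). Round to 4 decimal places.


Ks = sqrt(Cg0 / Cg)
Ks = sqrt(17.98 / 1.81)
Ks = sqrt(9.9337)
Ks = 3.1518

3.1518


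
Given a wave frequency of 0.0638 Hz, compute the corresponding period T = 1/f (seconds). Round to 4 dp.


T = 1 / f
T = 1 / 0.0638
T = 15.6740 s

15.6740


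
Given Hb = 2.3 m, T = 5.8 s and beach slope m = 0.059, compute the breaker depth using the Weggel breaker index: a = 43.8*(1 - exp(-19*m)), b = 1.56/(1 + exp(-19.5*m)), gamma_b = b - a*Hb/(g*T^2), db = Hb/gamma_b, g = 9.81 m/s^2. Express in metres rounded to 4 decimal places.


a = 43.8 * (1 - exp(-19 * m))
exp(-19 * 0.059) = exp(-1.1210) = 0.325954
a = 43.8 * (1 - 0.325954) = 29.523229
b = 1.56 / (1 + exp(-19.5 * m))
exp(-19.5 * 0.059) = exp(-1.1505) = 0.316478
b = 1.56 / (1 + 0.316478) = 1.184979
Hb / (g * T^2) = 2.3 / (9.81 * 5.8^2) = 2.3 / 330.0084 = 0.00696952
gamma_b = b - a * Hb/(g*T^2) = 1.184979 - 29.523229 * 0.00696952 = 0.979217
db = Hb / gamma_b = 2.3 / 0.979217
db = 2.3488 m

2.3488


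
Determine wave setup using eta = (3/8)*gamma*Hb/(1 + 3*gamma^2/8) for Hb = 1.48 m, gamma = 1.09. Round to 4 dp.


eta = (3/8) * gamma * Hb / (1 + 3*gamma^2/8)
Numerator = (3/8) * 1.09 * 1.48 = 0.604950
Denominator = 1 + 3*1.09^2/8 = 1 + 0.445538 = 1.445538
eta = 0.604950 / 1.445538
eta = 0.4185 m

0.4185


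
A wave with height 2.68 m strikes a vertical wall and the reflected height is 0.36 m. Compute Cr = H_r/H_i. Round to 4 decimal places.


Cr = H_r / H_i
Cr = 0.36 / 2.68
Cr = 0.1343

0.1343


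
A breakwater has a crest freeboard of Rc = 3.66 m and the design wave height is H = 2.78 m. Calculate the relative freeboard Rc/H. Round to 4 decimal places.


Relative freeboard = Rc / H
= 3.66 / 2.78
= 1.3165

1.3165


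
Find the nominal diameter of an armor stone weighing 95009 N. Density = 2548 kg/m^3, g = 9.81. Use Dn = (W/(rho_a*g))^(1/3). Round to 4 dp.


V = W / (rho_a * g)
V = 95009 / (2548 * 9.81)
V = 95009 / 24995.88
V = 3.800986 m^3
Dn = V^(1/3) = 3.800986^(1/3)
Dn = 1.5606 m

1.5606


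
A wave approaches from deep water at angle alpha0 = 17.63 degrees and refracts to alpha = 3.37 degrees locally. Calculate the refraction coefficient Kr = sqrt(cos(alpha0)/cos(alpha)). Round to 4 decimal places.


Kr = sqrt(cos(alpha0) / cos(alpha))
cos(17.63) = 0.953032
cos(3.37) = 0.998271
Kr = sqrt(0.953032 / 0.998271)
Kr = sqrt(0.954683)
Kr = 0.9771

0.9771


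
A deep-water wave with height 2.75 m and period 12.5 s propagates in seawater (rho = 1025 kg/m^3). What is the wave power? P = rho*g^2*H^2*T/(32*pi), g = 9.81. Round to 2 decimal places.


P = rho * g^2 * H^2 * T / (32 * pi)
P = 1025 * 9.81^2 * 2.75^2 * 12.5 / (32 * pi)
P = 1025 * 96.2361 * 7.5625 * 12.5 / 100.53096
P = 92755.02 W/m

92755.02


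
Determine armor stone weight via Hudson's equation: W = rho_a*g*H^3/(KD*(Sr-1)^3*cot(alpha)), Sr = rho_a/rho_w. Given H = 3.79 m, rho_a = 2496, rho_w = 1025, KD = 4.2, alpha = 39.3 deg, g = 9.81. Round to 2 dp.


Sr = rho_a / rho_w = 2496 / 1025 = 2.435122
(Sr - 1) = 1.435122
(Sr - 1)^3 = 2.955741
cot(39.3) = 1 / tan(39.3) = 1 / 0.818491 = 1.221761
Numerator = 2496 * 9.81 * 3.79^3 = 1333003.2808
Denominator = 4.2 * 2.955741 * 1.221761 = 15.167083
W = 1333003.2808 / 15.167083
W = 87887.91 N

87887.91


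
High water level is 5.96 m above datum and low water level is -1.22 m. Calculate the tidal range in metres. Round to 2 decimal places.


Tidal range = High water - Low water
Tidal range = 5.96 - (-1.22)
Tidal range = 7.18 m

7.18


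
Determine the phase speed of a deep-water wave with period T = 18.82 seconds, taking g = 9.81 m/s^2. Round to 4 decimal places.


We use the deep-water celerity formula:
C = g * T / (2 * pi)
C = 9.81 * 18.82 / (2 * 3.14159...)
C = 184.624200 / 6.283185
C = 29.3839 m/s

29.3839


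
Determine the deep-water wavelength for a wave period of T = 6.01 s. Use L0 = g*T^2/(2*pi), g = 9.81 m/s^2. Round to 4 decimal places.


L0 = g * T^2 / (2 * pi)
L0 = 9.81 * 6.01^2 / (2 * pi)
L0 = 9.81 * 36.1201 / 6.28319
L0 = 354.3382 / 6.28319
L0 = 56.3947 m

56.3947


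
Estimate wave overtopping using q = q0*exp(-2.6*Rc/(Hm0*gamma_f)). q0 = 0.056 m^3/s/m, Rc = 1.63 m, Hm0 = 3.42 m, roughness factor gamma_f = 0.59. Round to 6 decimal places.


q = q0 * exp(-2.6 * Rc / (Hm0 * gamma_f))
Exponent = -2.6 * 1.63 / (3.42 * 0.59)
= -2.6 * 1.63 / 2.0178
= -2.100307
exp(-2.100307) = 0.122419
q = 0.056 * 0.122419
q = 0.006855 m^3/s/m

0.006855


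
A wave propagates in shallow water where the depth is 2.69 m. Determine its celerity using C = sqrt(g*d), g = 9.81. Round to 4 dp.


Using the shallow-water approximation:
C = sqrt(g * d) = sqrt(9.81 * 2.69)
C = sqrt(26.3889)
C = 5.1370 m/s

5.1370


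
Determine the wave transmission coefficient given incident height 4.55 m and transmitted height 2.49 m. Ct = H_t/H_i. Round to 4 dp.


Ct = H_t / H_i
Ct = 2.49 / 4.55
Ct = 0.5473

0.5473


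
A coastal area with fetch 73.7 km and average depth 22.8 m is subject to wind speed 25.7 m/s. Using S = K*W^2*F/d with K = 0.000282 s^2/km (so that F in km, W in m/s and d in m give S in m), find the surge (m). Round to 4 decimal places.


S = K * W^2 * F / d
W^2 = 25.7^2 = 660.49
S = 0.000282 * 660.49 * 73.7 / 22.8
Numerator = 0.000282 * 660.49 * 73.7 = 13.727228
S = 13.727228 / 22.8 = 0.6021 m

0.6021


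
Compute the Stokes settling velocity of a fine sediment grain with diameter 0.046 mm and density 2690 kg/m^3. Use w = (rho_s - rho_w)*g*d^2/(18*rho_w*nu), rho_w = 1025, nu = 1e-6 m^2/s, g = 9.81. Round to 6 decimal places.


w = (rho_s - rho_w) * g * d^2 / (18 * rho_w * nu)
d = 0.046 mm = 0.000046 m
rho_s - rho_w = 2690 - 1025 = 1665
Numerator = 1665 * 9.81 * (0.000046)^2 = 0.000034562003
Denominator = 18 * 1025 * 1e-6 = 0.018450
w = 0.001873 m/s

0.001873


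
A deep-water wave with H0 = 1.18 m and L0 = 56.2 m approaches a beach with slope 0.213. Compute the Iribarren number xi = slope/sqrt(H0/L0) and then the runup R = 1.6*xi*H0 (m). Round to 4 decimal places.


xi = slope / sqrt(H0/L0)
H0/L0 = 1.18/56.2 = 0.020996
sqrt(0.020996) = 0.144901
xi = 0.213 / 0.144901 = 1.469964
R = 1.6 * xi * H0 = 1.6 * 1.469964 * 1.18
R = 2.7753 m

2.7753


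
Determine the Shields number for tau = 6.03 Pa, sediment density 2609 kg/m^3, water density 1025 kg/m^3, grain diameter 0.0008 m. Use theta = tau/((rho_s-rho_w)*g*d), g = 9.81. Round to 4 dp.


theta = tau / ((rho_s - rho_w) * g * d)
rho_s - rho_w = 2609 - 1025 = 1584
Denominator = 1584 * 9.81 * 0.0008 = 12.431232
theta = 6.03 / 12.431232
theta = 0.4851

0.4851


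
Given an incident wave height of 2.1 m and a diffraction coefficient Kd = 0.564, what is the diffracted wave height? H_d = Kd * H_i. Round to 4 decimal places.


H_d = Kd * H_i
H_d = 0.564 * 2.1
H_d = 1.1844 m

1.1844


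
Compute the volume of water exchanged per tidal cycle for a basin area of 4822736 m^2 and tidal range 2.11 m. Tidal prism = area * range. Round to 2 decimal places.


Tidal prism = Area * Tidal range
P = 4822736 * 2.11
P = 10175972.96 m^3

10175972.96


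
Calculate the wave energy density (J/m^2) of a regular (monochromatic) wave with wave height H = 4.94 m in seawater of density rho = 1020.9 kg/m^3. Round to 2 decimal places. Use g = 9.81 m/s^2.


E = (1/8) * rho * g * H^2
E = (1/8) * 1020.9 * 9.81 * 4.94^2
E = 0.125 * 1020.9 * 9.81 * 24.4036
E = 30550.35 J/m^2

30550.35


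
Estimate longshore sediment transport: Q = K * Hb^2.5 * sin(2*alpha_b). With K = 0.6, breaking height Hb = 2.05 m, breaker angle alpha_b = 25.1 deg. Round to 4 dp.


Q = K * Hb^2.5 * sin(2 * alpha_b)
Hb^2.5 = 2.05^2.5 = 6.017064
sin(2 * 25.1) = sin(50.2) = 0.768284
Q = 0.6 * 6.017064 * 0.768284
Q = 2.7737 m^3/s

2.7737


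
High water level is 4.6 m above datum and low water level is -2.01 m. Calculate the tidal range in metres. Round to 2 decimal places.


Tidal range = High water - Low water
Tidal range = 4.6 - (-2.01)
Tidal range = 6.61 m

6.61


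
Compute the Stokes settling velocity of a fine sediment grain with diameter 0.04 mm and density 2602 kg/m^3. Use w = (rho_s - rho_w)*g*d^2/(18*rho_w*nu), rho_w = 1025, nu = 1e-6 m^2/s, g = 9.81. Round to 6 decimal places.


w = (rho_s - rho_w) * g * d^2 / (18 * rho_w * nu)
d = 0.04 mm = 0.000040 m
rho_s - rho_w = 2602 - 1025 = 1577
Numerator = 1577 * 9.81 * (0.000040)^2 = 0.000024752592
Denominator = 18 * 1025 * 1e-6 = 0.018450
w = 0.001342 m/s

0.001342


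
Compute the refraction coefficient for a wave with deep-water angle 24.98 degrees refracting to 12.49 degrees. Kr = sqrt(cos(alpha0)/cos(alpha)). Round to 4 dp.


Kr = sqrt(cos(alpha0) / cos(alpha))
cos(24.98) = 0.906455
cos(12.49) = 0.976334
Kr = sqrt(0.906455 / 0.976334)
Kr = sqrt(0.928428)
Kr = 0.9635

0.9635


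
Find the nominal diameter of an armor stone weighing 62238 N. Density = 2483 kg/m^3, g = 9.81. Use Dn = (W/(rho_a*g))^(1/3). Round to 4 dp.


V = W / (rho_a * g)
V = 62238 / (2483 * 9.81)
V = 62238 / 24358.23
V = 2.555112 m^3
Dn = V^(1/3) = 2.555112^(1/3)
Dn = 1.3671 m

1.3671


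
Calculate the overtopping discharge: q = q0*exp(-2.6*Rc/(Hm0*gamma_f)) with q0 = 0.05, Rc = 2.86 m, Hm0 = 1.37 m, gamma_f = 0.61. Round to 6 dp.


q = q0 * exp(-2.6 * Rc / (Hm0 * gamma_f))
Exponent = -2.6 * 2.86 / (1.37 * 0.61)
= -2.6 * 2.86 / 0.8357
= -8.897930
exp(-8.897930) = 0.000137
q = 0.05 * 0.000137
q = 0.000007 m^3/s/m

0.000007


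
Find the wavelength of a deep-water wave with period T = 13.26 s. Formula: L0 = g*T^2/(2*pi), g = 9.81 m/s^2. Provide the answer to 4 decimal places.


L0 = g * T^2 / (2 * pi)
L0 = 9.81 * 13.26^2 / (2 * pi)
L0 = 9.81 * 175.8276 / 6.28319
L0 = 1724.8688 / 6.28319
L0 = 274.5214 m

274.5214


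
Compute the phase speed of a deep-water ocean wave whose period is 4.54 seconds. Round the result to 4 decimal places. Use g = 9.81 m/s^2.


We use the deep-water celerity formula:
C = g * T / (2 * pi)
C = 9.81 * 4.54 / (2 * 3.14159...)
C = 44.537400 / 6.283185
C = 7.0883 m/s

7.0883


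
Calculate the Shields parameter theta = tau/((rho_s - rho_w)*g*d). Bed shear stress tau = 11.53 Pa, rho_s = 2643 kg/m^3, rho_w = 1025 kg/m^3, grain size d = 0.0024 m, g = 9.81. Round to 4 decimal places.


theta = tau / ((rho_s - rho_w) * g * d)
rho_s - rho_w = 2643 - 1025 = 1618
Denominator = 1618 * 9.81 * 0.0024 = 38.094192
theta = 11.53 / 38.094192
theta = 0.3027

0.3027


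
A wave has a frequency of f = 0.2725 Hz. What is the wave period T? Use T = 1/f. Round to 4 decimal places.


T = 1 / f
T = 1 / 0.2725
T = 3.6697 s

3.6697


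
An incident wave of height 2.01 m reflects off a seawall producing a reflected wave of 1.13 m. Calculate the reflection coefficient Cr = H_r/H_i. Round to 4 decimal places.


Cr = H_r / H_i
Cr = 1.13 / 2.01
Cr = 0.5622

0.5622


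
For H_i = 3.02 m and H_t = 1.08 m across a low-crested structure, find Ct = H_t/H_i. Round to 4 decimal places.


Ct = H_t / H_i
Ct = 1.08 / 3.02
Ct = 0.3576

0.3576


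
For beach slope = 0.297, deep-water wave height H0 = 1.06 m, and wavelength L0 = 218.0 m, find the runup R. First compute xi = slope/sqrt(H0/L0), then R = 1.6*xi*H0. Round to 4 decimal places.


xi = slope / sqrt(H0/L0)
H0/L0 = 1.06/218.0 = 0.004862
sqrt(0.004862) = 0.069731
xi = 0.297 / 0.069731 = 4.259237
R = 1.6 * xi * H0 = 1.6 * 4.259237 * 1.06
R = 7.2237 m

7.2237


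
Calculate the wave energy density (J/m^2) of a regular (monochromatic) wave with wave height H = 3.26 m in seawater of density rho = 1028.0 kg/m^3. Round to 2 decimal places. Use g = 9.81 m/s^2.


E = (1/8) * rho * g * H^2
E = (1/8) * 1028.0 * 9.81 * 3.26^2
E = 0.125 * 1028.0 * 9.81 * 10.6276
E = 13396.99 J/m^2

13396.99


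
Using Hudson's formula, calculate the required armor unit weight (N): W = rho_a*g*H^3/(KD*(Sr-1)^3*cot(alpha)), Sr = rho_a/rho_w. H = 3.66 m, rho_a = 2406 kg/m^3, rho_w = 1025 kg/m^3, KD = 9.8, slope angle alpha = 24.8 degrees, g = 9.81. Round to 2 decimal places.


Sr = rho_a / rho_w = 2406 / 1025 = 2.347317
(Sr - 1) = 1.347317
(Sr - 1)^3 = 2.445735
cot(24.8) = 1 / tan(24.8) = 1 / 0.462065 = 2.164198
Numerator = 2406 * 9.81 * 3.66^3 = 1157198.5654
Denominator = 9.8 * 2.445735 * 2.164198 = 51.871949
W = 1157198.5654 / 51.871949
W = 22308.75 N

22308.75


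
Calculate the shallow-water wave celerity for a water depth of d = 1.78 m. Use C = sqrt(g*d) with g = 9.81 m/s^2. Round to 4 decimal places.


Using the shallow-water approximation:
C = sqrt(g * d) = sqrt(9.81 * 1.78)
C = sqrt(17.4618)
C = 4.1787 m/s

4.1787


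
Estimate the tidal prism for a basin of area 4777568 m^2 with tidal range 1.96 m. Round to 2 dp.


Tidal prism = Area * Tidal range
P = 4777568 * 1.96
P = 9364033.28 m^3

9364033.28


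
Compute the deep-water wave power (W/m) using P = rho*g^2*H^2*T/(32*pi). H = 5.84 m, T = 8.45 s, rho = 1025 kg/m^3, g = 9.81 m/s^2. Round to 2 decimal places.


P = rho * g^2 * H^2 * T / (32 * pi)
P = 1025 * 9.81^2 * 5.84^2 * 8.45 / (32 * pi)
P = 1025 * 96.2361 * 34.1056 * 8.45 / 100.53096
P = 282777.23 W/m

282777.23


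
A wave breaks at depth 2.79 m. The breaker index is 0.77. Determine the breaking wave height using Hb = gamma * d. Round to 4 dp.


Hb = gamma * d
Hb = 0.77 * 2.79
Hb = 2.1483 m

2.1483


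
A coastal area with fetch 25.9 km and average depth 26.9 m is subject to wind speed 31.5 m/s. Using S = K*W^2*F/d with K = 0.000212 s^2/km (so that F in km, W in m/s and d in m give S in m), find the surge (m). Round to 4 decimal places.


S = K * W^2 * F / d
W^2 = 31.5^2 = 992.25
S = 0.000212 * 992.25 * 25.9 / 26.9
Numerator = 0.000212 * 992.25 * 25.9 = 5.448246
S = 5.448246 / 26.9 = 0.2025 m

0.2025


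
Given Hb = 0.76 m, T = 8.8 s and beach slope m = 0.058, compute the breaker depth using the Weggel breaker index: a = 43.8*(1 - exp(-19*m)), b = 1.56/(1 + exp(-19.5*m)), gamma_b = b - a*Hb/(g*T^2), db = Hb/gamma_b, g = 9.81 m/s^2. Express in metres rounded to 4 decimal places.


a = 43.8 * (1 - exp(-19 * m))
exp(-19 * 0.058) = exp(-1.1020) = 0.332206
a = 43.8 * (1 - 0.332206) = 29.249377
b = 1.56 / (1 + exp(-19.5 * m))
exp(-19.5 * 0.058) = exp(-1.1310) = 0.322710
b = 1.56 / (1 + 0.322710) = 1.179397
Hb / (g * T^2) = 0.76 / (9.81 * 8.8^2) = 0.76 / 759.6864 = 0.00100041
gamma_b = b - a * Hb/(g*T^2) = 1.179397 - 29.249377 * 0.00100041 = 1.150135
db = Hb / gamma_b = 0.76 / 1.150135
db = 0.6608 m

0.6608


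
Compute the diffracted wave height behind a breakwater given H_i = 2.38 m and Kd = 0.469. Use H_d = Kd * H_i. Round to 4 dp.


H_d = Kd * H_i
H_d = 0.469 * 2.38
H_d = 1.1162 m

1.1162


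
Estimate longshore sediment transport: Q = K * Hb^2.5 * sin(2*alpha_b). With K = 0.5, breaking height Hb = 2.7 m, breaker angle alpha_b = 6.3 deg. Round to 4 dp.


Q = K * Hb^2.5 * sin(2 * alpha_b)
Hb^2.5 = 2.7^2.5 = 11.978692
sin(2 * 6.3) = sin(12.6) = 0.218143
Q = 0.5 * 11.978692 * 0.218143
Q = 1.3065 m^3/s

1.3065


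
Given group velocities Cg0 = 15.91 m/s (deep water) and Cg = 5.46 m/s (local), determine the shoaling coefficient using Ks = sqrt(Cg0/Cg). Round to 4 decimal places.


Ks = sqrt(Cg0 / Cg)
Ks = sqrt(15.91 / 5.46)
Ks = sqrt(2.9139)
Ks = 1.7070

1.7070


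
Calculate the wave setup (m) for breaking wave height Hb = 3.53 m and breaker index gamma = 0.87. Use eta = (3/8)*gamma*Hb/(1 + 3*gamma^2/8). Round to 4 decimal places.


eta = (3/8) * gamma * Hb / (1 + 3*gamma^2/8)
Numerator = (3/8) * 0.87 * 3.53 = 1.151662
Denominator = 1 + 3*0.87^2/8 = 1 + 0.283838 = 1.283838
eta = 1.151662 / 1.283838
eta = 0.8970 m

0.8970


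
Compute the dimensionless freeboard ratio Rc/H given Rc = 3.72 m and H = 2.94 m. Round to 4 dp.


Relative freeboard = Rc / H
= 3.72 / 2.94
= 1.2653

1.2653


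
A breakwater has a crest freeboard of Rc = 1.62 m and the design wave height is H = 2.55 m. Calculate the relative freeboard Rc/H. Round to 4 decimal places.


Relative freeboard = Rc / H
= 1.62 / 2.55
= 0.6353

0.6353


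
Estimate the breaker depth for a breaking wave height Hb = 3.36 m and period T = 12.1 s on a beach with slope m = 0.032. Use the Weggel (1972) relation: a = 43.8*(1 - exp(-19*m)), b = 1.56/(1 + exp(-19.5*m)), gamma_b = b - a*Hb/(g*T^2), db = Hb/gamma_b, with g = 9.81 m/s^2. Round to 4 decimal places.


a = 43.8 * (1 - exp(-19 * m))
exp(-19 * 0.032) = exp(-0.6080) = 0.544439
a = 43.8 * (1 - 0.544439) = 19.953587
b = 1.56 / (1 + exp(-19.5 * m))
exp(-19.5 * 0.032) = exp(-0.6240) = 0.535797
b = 1.56 / (1 + 0.535797) = 1.015759
Hb / (g * T^2) = 3.36 / (9.81 * 12.1^2) = 3.36 / 1436.2821 = 0.00233937
gamma_b = b - a * Hb/(g*T^2) = 1.015759 - 19.953587 * 0.00233937 = 0.969080
db = Hb / gamma_b = 3.36 / 0.969080
db = 3.4672 m

3.4672


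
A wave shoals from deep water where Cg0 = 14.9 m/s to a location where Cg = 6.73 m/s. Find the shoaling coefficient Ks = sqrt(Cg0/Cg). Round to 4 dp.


Ks = sqrt(Cg0 / Cg)
Ks = sqrt(14.9 / 6.73)
Ks = sqrt(2.2140)
Ks = 1.4879

1.4879


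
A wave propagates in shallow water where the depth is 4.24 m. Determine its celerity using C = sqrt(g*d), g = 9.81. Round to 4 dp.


Using the shallow-water approximation:
C = sqrt(g * d) = sqrt(9.81 * 4.24)
C = sqrt(41.5944)
C = 6.4494 m/s

6.4494


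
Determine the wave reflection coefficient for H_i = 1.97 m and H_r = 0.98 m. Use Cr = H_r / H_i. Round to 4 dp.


Cr = H_r / H_i
Cr = 0.98 / 1.97
Cr = 0.4975

0.4975


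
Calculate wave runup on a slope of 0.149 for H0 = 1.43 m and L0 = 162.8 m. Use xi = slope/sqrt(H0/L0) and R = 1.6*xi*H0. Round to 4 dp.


xi = slope / sqrt(H0/L0)
H0/L0 = 1.43/162.8 = 0.008784
sqrt(0.008784) = 0.093722
xi = 0.149 / 0.093722 = 1.589811
R = 1.6 * xi * H0 = 1.6 * 1.589811 * 1.43
R = 3.6375 m

3.6375


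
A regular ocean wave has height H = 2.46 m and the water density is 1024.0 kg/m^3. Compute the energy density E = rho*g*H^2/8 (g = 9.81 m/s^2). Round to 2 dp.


E = (1/8) * rho * g * H^2
E = (1/8) * 1024.0 * 9.81 * 2.46^2
E = 0.125 * 1024.0 * 9.81 * 6.0516
E = 7598.87 J/m^2

7598.87


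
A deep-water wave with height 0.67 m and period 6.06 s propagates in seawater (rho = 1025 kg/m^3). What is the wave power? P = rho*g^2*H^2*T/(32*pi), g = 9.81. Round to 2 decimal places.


P = rho * g^2 * H^2 * T / (32 * pi)
P = 1025 * 9.81^2 * 0.67^2 * 6.06 / (32 * pi)
P = 1025 * 96.2361 * 0.4489 * 6.06 / 100.53096
P = 2669.22 W/m

2669.22


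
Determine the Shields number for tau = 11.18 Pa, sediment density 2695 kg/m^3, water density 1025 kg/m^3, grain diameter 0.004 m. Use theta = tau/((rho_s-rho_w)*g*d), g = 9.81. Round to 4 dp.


theta = tau / ((rho_s - rho_w) * g * d)
rho_s - rho_w = 2695 - 1025 = 1670
Denominator = 1670 * 9.81 * 0.004 = 65.530800
theta = 11.18 / 65.530800
theta = 0.1706

0.1706


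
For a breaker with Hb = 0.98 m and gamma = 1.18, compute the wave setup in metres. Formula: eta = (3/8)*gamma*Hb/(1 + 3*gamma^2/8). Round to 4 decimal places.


eta = (3/8) * gamma * Hb / (1 + 3*gamma^2/8)
Numerator = (3/8) * 1.18 * 0.98 = 0.433650
Denominator = 1 + 3*1.18^2/8 = 1 + 0.522150 = 1.522150
eta = 0.433650 / 1.522150
eta = 0.2849 m

0.2849


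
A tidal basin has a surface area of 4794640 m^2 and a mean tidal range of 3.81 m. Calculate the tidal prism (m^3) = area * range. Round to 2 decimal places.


Tidal prism = Area * Tidal range
P = 4794640 * 3.81
P = 18267578.40 m^3

18267578.40


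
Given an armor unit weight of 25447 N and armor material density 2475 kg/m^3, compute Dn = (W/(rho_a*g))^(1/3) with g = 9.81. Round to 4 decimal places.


V = W / (rho_a * g)
V = 25447 / (2475 * 9.81)
V = 25447 / 24279.75
V = 1.048075 m^3
Dn = V^(1/3) = 1.048075^(1/3)
Dn = 1.0158 m

1.0158


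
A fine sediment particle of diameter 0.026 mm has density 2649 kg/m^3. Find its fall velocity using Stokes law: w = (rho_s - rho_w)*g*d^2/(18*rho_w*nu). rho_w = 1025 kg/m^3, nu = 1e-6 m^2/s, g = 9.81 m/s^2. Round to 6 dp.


w = (rho_s - rho_w) * g * d^2 / (18 * rho_w * nu)
d = 0.026 mm = 0.000026 m
rho_s - rho_w = 2649 - 1025 = 1624
Numerator = 1624 * 9.81 * (0.000026)^2 = 0.000010769653
Denominator = 18 * 1025 * 1e-6 = 0.018450
w = 0.000584 m/s

0.000584


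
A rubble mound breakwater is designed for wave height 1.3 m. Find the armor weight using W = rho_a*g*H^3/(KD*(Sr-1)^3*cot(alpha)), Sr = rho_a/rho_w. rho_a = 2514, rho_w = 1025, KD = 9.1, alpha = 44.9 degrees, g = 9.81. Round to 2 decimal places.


Sr = rho_a / rho_w = 2514 / 1025 = 2.452683
(Sr - 1) = 1.452683
(Sr - 1)^3 = 3.065579
cot(44.9) = 1 / tan(44.9) = 1 / 0.996515 = 1.003497
Numerator = 2514 * 9.81 * 1.3^3 = 54183.1610
Denominator = 9.1 * 3.065579 * 1.003497 = 27.994316
W = 54183.1610 / 27.994316
W = 1935.51 N

1935.51


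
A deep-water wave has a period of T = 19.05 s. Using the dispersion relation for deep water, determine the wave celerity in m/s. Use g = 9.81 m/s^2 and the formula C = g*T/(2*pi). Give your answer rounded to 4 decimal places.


We use the deep-water celerity formula:
C = g * T / (2 * pi)
C = 9.81 * 19.05 / (2 * 3.14159...)
C = 186.880500 / 6.283185
C = 29.7430 m/s

29.7430


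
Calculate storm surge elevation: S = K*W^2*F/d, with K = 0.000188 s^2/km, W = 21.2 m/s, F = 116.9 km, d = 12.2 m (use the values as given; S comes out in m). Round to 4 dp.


S = K * W^2 * F / d
W^2 = 21.2^2 = 449.44
S = 0.000188 * 449.44 * 116.9 / 12.2
Numerator = 0.000188 * 449.44 * 116.9 = 9.877433
S = 9.877433 / 12.2 = 0.8096 m

0.8096


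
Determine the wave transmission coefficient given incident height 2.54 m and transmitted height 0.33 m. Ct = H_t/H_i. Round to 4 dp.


Ct = H_t / H_i
Ct = 0.33 / 2.54
Ct = 0.1299

0.1299


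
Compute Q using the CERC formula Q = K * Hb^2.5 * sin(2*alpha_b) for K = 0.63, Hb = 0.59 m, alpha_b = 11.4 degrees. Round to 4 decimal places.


Q = K * Hb^2.5 * sin(2 * alpha_b)
Hb^2.5 = 0.59^2.5 = 0.267381
sin(2 * 11.4) = sin(22.8) = 0.387516
Q = 0.63 * 0.267381 * 0.387516
Q = 0.0653 m^3/s

0.0653


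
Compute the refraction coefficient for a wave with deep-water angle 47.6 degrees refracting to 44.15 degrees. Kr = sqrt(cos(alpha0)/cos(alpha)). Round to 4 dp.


Kr = sqrt(cos(alpha0) / cos(alpha))
cos(47.6) = 0.674302
cos(44.15) = 0.717519
Kr = sqrt(0.674302 / 0.717519)
Kr = sqrt(0.939770)
Kr = 0.9694

0.9694


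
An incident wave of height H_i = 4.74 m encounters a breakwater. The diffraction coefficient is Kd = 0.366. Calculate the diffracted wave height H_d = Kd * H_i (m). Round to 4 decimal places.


H_d = Kd * H_i
H_d = 0.366 * 4.74
H_d = 1.7348 m

1.7348


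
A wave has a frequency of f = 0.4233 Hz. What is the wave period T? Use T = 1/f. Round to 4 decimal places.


T = 1 / f
T = 1 / 0.4233
T = 2.3624 s

2.3624


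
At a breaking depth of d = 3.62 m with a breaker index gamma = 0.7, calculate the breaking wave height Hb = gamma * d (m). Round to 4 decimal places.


Hb = gamma * d
Hb = 0.7 * 3.62
Hb = 2.5340 m

2.5340


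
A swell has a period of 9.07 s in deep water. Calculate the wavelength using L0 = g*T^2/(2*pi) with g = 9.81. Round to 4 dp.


L0 = g * T^2 / (2 * pi)
L0 = 9.81 * 9.07^2 / (2 * pi)
L0 = 9.81 * 82.2649 / 6.28319
L0 = 807.0187 / 6.28319
L0 = 128.4410 m

128.4410


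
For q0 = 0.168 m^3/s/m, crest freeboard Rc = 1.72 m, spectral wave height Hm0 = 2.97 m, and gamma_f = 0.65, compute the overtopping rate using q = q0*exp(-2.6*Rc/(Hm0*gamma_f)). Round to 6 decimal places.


q = q0 * exp(-2.6 * Rc / (Hm0 * gamma_f))
Exponent = -2.6 * 1.72 / (2.97 * 0.65)
= -2.6 * 1.72 / 1.9305
= -2.316498
exp(-2.316498) = 0.098618
q = 0.168 * 0.098618
q = 0.016568 m^3/s/m

0.016568


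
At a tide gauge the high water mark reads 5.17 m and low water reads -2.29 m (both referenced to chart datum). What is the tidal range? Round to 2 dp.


Tidal range = High water - Low water
Tidal range = 5.17 - (-2.29)
Tidal range = 7.46 m

7.46


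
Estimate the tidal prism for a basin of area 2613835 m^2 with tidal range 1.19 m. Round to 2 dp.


Tidal prism = Area * Tidal range
P = 2613835 * 1.19
P = 3110463.65 m^3

3110463.65


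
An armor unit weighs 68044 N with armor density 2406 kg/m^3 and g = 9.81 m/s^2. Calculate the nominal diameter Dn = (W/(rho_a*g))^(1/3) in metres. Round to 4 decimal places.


V = W / (rho_a * g)
V = 68044 / (2406 * 9.81)
V = 68044 / 23602.86
V = 2.882871 m^3
Dn = V^(1/3) = 2.882871^(1/3)
Dn = 1.4232 m

1.4232


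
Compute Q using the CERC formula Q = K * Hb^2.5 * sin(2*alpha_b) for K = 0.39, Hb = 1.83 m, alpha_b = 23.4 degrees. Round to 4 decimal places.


Q = K * Hb^2.5 * sin(2 * alpha_b)
Hb^2.5 = 1.83^2.5 = 4.530308
sin(2 * 23.4) = sin(46.8) = 0.728969
Q = 0.39 * 4.530308 * 0.728969
Q = 1.2880 m^3/s

1.2880


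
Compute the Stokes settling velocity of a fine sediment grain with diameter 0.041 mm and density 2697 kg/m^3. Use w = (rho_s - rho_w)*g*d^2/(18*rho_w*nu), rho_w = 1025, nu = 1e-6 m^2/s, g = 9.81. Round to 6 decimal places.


w = (rho_s - rho_w) * g * d^2 / (18 * rho_w * nu)
d = 0.041 mm = 0.000041 m
rho_s - rho_w = 2697 - 1025 = 1672
Numerator = 1672 * 9.81 * (0.000041)^2 = 0.000027572300
Denominator = 18 * 1025 * 1e-6 = 0.018450
w = 0.001494 m/s

0.001494


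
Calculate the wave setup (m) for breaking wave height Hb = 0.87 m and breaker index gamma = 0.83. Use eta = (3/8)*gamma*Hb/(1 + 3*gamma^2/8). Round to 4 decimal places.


eta = (3/8) * gamma * Hb / (1 + 3*gamma^2/8)
Numerator = (3/8) * 0.83 * 0.87 = 0.270787
Denominator = 1 + 3*0.83^2/8 = 1 + 0.258338 = 1.258338
eta = 0.270787 / 1.258338
eta = 0.2152 m

0.2152


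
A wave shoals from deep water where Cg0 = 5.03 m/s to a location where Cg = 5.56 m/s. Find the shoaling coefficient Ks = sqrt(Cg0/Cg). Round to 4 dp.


Ks = sqrt(Cg0 / Cg)
Ks = sqrt(5.03 / 5.56)
Ks = sqrt(0.9047)
Ks = 0.9511

0.9511


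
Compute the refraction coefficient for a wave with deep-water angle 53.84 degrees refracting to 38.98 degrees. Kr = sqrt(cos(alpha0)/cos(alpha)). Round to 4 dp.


Kr = sqrt(cos(alpha0) / cos(alpha))
cos(53.84) = 0.590042
cos(38.98) = 0.777366
Kr = sqrt(0.590042 / 0.777366)
Kr = sqrt(0.759028)
Kr = 0.8712

0.8712


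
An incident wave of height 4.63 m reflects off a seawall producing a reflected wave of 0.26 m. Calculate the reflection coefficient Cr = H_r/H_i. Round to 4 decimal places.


Cr = H_r / H_i
Cr = 0.26 / 4.63
Cr = 0.0562

0.0562


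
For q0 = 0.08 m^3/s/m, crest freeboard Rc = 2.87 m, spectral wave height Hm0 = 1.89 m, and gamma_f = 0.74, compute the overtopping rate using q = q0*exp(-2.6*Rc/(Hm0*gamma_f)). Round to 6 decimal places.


q = q0 * exp(-2.6 * Rc / (Hm0 * gamma_f))
Exponent = -2.6 * 2.87 / (1.89 * 0.74)
= -2.6 * 2.87 / 1.3986
= -5.335335
exp(-5.335335) = 0.004818
q = 0.08 * 0.004818
q = 0.000385 m^3/s/m

0.000385


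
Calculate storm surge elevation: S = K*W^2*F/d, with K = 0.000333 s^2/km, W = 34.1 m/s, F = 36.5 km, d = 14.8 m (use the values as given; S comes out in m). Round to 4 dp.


S = K * W^2 * F / d
W^2 = 34.1^2 = 1162.81
S = 0.000333 * 1162.81 * 36.5 / 14.8
Numerator = 0.000333 * 1162.81 * 36.5 = 14.133374
S = 14.133374 / 14.8 = 0.9550 m

0.9550


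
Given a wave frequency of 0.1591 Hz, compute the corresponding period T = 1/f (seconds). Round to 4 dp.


T = 1 / f
T = 1 / 0.1591
T = 6.2854 s

6.2854


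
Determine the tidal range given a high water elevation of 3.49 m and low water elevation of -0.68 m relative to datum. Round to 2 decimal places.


Tidal range = High water - Low water
Tidal range = 3.49 - (-0.68)
Tidal range = 4.17 m

4.17


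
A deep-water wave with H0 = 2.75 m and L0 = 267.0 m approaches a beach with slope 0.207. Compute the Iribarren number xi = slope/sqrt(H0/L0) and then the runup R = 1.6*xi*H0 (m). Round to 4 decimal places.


xi = slope / sqrt(H0/L0)
H0/L0 = 2.75/267.0 = 0.010300
sqrt(0.010300) = 0.101487
xi = 0.207 / 0.101487 = 2.039669
R = 1.6 * xi * H0 = 1.6 * 2.039669 * 2.75
R = 8.9745 m

8.9745


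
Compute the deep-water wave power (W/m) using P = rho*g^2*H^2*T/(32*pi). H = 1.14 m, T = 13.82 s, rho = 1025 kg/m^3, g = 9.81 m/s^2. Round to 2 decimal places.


P = rho * g^2 * H^2 * T / (32 * pi)
P = 1025 * 9.81^2 * 1.14^2 * 13.82 / (32 * pi)
P = 1025 * 96.2361 * 1.2996 * 13.82 / 100.53096
P = 17623.00 W/m

17623.00


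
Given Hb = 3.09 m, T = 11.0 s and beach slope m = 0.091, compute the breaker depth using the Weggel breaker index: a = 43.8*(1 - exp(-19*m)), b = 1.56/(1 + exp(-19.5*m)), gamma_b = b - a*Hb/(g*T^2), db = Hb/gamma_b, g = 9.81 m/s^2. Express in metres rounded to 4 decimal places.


a = 43.8 * (1 - exp(-19 * m))
exp(-19 * 0.091) = exp(-1.7290) = 0.177462
a = 43.8 * (1 - 0.177462) = 36.027174
b = 1.56 / (1 + exp(-19.5 * m))
exp(-19.5 * 0.091) = exp(-1.7745) = 0.169568
b = 1.56 / (1 + 0.169568) = 1.333826
Hb / (g * T^2) = 3.09 / (9.81 * 11.0^2) = 3.09 / 1187.0100 = 0.00260318
gamma_b = b - a * Hb/(g*T^2) = 1.333826 - 36.027174 * 0.00260318 = 1.240040
db = Hb / gamma_b = 3.09 / 1.240040
db = 2.4919 m

2.4919


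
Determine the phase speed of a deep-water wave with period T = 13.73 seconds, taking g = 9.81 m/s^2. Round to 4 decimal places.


We use the deep-water celerity formula:
C = g * T / (2 * pi)
C = 9.81 * 13.73 / (2 * 3.14159...)
C = 134.691300 / 6.283185
C = 21.4368 m/s

21.4368


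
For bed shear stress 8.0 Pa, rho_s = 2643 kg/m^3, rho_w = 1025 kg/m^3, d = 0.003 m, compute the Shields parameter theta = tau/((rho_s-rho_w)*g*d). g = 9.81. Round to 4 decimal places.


theta = tau / ((rho_s - rho_w) * g * d)
rho_s - rho_w = 2643 - 1025 = 1618
Denominator = 1618 * 9.81 * 0.003 = 47.617740
theta = 8.0 / 47.617740
theta = 0.1680

0.1680


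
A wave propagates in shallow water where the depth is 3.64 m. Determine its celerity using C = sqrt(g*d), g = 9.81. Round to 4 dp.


Using the shallow-water approximation:
C = sqrt(g * d) = sqrt(9.81 * 3.64)
C = sqrt(35.7084)
C = 5.9757 m/s

5.9757


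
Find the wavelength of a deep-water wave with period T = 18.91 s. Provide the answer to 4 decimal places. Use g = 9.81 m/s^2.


L0 = g * T^2 / (2 * pi)
L0 = 9.81 * 18.91^2 / (2 * pi)
L0 = 9.81 * 357.5881 / 6.28319
L0 = 3507.9393 / 6.28319
L0 = 558.3059 m

558.3059


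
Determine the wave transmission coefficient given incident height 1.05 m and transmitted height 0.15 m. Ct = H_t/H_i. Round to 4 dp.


Ct = H_t / H_i
Ct = 0.15 / 1.05
Ct = 0.1429

0.1429


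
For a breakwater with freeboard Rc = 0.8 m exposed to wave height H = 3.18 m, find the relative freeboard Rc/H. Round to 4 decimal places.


Relative freeboard = Rc / H
= 0.8 / 3.18
= 0.2516

0.2516


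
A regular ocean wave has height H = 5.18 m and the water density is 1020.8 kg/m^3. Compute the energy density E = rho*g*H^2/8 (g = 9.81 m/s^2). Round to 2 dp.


E = (1/8) * rho * g * H^2
E = (1/8) * 1020.8 * 9.81 * 5.18^2
E = 0.125 * 1020.8 * 9.81 * 26.8324
E = 33587.62 J/m^2

33587.62


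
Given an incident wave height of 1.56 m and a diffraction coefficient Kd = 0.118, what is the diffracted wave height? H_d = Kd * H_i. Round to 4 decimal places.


H_d = Kd * H_i
H_d = 0.118 * 1.56
H_d = 0.1841 m

0.1841


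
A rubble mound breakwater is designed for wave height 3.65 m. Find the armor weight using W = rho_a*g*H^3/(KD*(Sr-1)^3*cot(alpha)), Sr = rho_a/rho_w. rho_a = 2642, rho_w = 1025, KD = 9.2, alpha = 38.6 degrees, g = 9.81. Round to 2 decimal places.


Sr = rho_a / rho_w = 2642 / 1025 = 2.577561
(Sr - 1) = 1.577561
(Sr - 1)^3 = 3.926074
cot(38.6) = 1 / tan(38.6) = 1 / 0.798290 = 1.252678
Numerator = 2642 * 9.81 * 3.65^3 = 1260318.7983
Denominator = 9.2 * 3.926074 * 1.252678 = 45.246591
W = 1260318.7983 / 45.246591
W = 27854.45 N

27854.45


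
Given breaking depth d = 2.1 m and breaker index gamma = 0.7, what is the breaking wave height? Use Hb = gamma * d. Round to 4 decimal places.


Hb = gamma * d
Hb = 0.7 * 2.1
Hb = 1.4700 m

1.4700


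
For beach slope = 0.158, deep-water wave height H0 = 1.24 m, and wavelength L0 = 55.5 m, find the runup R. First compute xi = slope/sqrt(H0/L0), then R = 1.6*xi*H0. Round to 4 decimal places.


xi = slope / sqrt(H0/L0)
H0/L0 = 1.24/55.5 = 0.022342
sqrt(0.022342) = 0.149474
xi = 0.158 / 0.149474 = 1.057043
R = 1.6 * xi * H0 = 1.6 * 1.057043 * 1.24
R = 2.0972 m

2.0972


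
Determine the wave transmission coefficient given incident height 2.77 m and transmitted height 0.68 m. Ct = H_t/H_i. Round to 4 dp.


Ct = H_t / H_i
Ct = 0.68 / 2.77
Ct = 0.2455

0.2455


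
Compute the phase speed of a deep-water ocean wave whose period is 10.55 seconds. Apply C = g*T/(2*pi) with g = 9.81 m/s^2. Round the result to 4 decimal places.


We use the deep-water celerity formula:
C = g * T / (2 * pi)
C = 9.81 * 10.55 / (2 * 3.14159...)
C = 103.495500 / 6.283185
C = 16.4718 m/s

16.4718


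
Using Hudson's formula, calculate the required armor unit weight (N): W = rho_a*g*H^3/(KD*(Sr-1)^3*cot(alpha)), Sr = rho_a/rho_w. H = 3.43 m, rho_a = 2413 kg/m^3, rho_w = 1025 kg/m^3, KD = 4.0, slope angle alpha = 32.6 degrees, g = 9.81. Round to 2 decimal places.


Sr = rho_a / rho_w = 2413 / 1025 = 2.354146
(Sr - 1) = 1.354146
(Sr - 1)^3 = 2.483115
cot(32.6) = 1 / tan(32.6) = 1 / 0.639527 = 1.563656
Numerator = 2413 * 9.81 * 3.43^3 = 955231.6187
Denominator = 4.0 * 2.483115 * 1.563656 = 15.530954
W = 955231.6187 / 15.530954
W = 61505.02 N

61505.02


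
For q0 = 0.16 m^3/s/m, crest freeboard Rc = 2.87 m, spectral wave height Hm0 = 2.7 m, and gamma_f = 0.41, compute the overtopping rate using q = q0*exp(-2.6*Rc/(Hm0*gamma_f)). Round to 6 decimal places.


q = q0 * exp(-2.6 * Rc / (Hm0 * gamma_f))
Exponent = -2.6 * 2.87 / (2.7 * 0.41)
= -2.6 * 2.87 / 1.1070
= -6.740741
exp(-6.740741) = 0.001182
q = 0.16 * 0.001182
q = 0.000189 m^3/s/m

0.000189


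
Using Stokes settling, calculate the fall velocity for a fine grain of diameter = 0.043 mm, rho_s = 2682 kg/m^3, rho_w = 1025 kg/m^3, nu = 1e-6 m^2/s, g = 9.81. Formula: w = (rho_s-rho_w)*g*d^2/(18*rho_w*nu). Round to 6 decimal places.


w = (rho_s - rho_w) * g * d^2 / (18 * rho_w * nu)
d = 0.043 mm = 0.000043 m
rho_s - rho_w = 2682 - 1025 = 1657
Numerator = 1657 * 9.81 * (0.000043)^2 = 0.000030055809
Denominator = 18 * 1025 * 1e-6 = 0.018450
w = 0.001629 m/s

0.001629


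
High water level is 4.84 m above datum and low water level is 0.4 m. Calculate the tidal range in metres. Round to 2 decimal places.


Tidal range = High water - Low water
Tidal range = 4.84 - (0.4)
Tidal range = 4.44 m

4.44


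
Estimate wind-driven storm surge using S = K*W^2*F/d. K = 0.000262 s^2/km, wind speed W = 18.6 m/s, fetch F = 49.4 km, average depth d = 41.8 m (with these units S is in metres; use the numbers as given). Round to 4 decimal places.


S = K * W^2 * F / d
W^2 = 18.6^2 = 345.96
S = 0.000262 * 345.96 * 49.4 / 41.8
Numerator = 0.000262 * 345.96 * 49.4 = 4.477691
S = 4.477691 / 41.8 = 0.1071 m

0.1071


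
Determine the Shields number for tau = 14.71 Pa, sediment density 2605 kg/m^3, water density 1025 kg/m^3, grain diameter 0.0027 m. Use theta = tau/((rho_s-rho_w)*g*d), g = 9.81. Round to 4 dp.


theta = tau / ((rho_s - rho_w) * g * d)
rho_s - rho_w = 2605 - 1025 = 1580
Denominator = 1580 * 9.81 * 0.0027 = 41.849460
theta = 14.71 / 41.849460
theta = 0.3515

0.3515


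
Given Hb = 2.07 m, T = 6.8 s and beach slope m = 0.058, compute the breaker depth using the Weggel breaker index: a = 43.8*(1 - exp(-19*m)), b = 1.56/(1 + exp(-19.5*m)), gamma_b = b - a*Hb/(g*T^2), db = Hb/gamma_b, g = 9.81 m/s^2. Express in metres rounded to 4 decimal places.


a = 43.8 * (1 - exp(-19 * m))
exp(-19 * 0.058) = exp(-1.1020) = 0.332206
a = 43.8 * (1 - 0.332206) = 29.249377
b = 1.56 / (1 + exp(-19.5 * m))
exp(-19.5 * 0.058) = exp(-1.1310) = 0.322710
b = 1.56 / (1 + 0.322710) = 1.179397
Hb / (g * T^2) = 2.07 / (9.81 * 6.8^2) = 2.07 / 453.6144 = 0.00456335
gamma_b = b - a * Hb/(g*T^2) = 1.179397 - 29.249377 * 0.00456335 = 1.045921
db = Hb / gamma_b = 2.07 / 1.045921
db = 1.9791 m

1.9791


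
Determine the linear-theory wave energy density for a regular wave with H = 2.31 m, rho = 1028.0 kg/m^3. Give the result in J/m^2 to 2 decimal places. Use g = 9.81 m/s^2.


E = (1/8) * rho * g * H^2
E = (1/8) * 1028.0 * 9.81 * 2.31^2
E = 0.125 * 1028.0 * 9.81 * 5.3361
E = 6726.61 J/m^2

6726.61


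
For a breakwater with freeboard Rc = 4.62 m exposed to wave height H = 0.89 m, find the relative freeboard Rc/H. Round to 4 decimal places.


Relative freeboard = Rc / H
= 4.62 / 0.89
= 5.1910

5.1910


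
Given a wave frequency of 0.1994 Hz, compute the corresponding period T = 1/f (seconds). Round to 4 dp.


T = 1 / f
T = 1 / 0.1994
T = 5.0150 s

5.0150


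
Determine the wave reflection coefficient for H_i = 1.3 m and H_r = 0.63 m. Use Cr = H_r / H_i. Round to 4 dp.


Cr = H_r / H_i
Cr = 0.63 / 1.3
Cr = 0.4846

0.4846


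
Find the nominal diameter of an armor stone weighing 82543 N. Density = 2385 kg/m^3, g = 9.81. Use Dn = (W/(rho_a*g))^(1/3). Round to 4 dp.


V = W / (rho_a * g)
V = 82543 / (2385 * 9.81)
V = 82543 / 23396.85
V = 3.527954 m^3
Dn = V^(1/3) = 3.527954^(1/3)
Dn = 1.5223 m

1.5223


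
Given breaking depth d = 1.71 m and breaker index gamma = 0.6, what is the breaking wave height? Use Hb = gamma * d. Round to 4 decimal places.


Hb = gamma * d
Hb = 0.6 * 1.71
Hb = 1.0260 m

1.0260


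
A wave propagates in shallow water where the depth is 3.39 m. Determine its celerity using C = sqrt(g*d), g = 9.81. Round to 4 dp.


Using the shallow-water approximation:
C = sqrt(g * d) = sqrt(9.81 * 3.39)
C = sqrt(33.2559)
C = 5.7668 m/s

5.7668


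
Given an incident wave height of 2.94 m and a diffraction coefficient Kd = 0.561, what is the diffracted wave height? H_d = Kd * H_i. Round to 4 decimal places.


H_d = Kd * H_i
H_d = 0.561 * 2.94
H_d = 1.6493 m

1.6493


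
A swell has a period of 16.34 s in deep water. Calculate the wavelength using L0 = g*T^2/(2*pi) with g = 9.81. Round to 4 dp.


L0 = g * T^2 / (2 * pi)
L0 = 9.81 * 16.34^2 / (2 * pi)
L0 = 9.81 * 266.9956 / 6.28319
L0 = 2619.2268 / 6.28319
L0 = 416.8629 m

416.8629


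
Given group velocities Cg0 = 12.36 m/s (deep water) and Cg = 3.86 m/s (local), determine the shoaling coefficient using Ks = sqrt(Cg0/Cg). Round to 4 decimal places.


Ks = sqrt(Cg0 / Cg)
Ks = sqrt(12.36 / 3.86)
Ks = sqrt(3.2021)
Ks = 1.7894

1.7894
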